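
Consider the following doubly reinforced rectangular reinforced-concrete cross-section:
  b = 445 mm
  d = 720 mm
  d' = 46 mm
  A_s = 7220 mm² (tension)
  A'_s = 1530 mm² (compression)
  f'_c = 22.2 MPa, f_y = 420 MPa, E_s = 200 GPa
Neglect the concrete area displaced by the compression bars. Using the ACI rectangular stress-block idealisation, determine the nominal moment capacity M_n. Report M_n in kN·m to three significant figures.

Assume both tension and compression steel yield.
Net tension couple steel: A_s − A'_s = 5690 mm².
a = (A_s − A'_s) f_y / (0.85 f'_c b) = 2389800/(0.85 × 22.2 × 445) = 284.60 mm.
c = a/β₁ = 284.60/0.85 = 334.82 mm; ε'_s = 0.003(c − d')/c = 0.0026 ≥ f_y/E_s = 0.0021, so compression steel does yield.
M_n = (A_s − A'_s) f_y (d − a/2) + A'_s f_y (d − d') = [2389800 × (720 − 142.3) + 642600 × (720 − 46)] × 10⁻⁶ = 1380.59 + 433.11 = 1813.70 kN·m.

M_n ≈ 1810 kN·m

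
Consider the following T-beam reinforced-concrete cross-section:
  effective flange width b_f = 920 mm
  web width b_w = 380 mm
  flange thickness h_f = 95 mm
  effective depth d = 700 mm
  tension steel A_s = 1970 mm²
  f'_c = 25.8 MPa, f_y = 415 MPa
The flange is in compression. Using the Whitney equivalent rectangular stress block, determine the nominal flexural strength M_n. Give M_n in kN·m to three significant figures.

Tension: T = A_s f_y = 1970 × 415 = 817550 N.
Try a within the flange: a = T/(0.85 f'_c b_f) = 817550/(0.85 × 25.8 × 920) = 40.52 mm.
Since a = 40.52 ≤ h_f = 95 mm, the stress block lies entirely in the flange; analyse as a rectangular beam of width b_f.
M_n = T(d − a/2) = 817550 × (700 − 20.26) = 555.72 × 10⁶ N·mm.
M_n = 555.72 kN·m.

M_n ≈ 556 kN·m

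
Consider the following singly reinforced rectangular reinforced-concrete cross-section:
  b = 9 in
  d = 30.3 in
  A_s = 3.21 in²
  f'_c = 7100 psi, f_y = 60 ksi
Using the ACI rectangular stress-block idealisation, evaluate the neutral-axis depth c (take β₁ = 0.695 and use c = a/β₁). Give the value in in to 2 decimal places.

c ≈ 5.10 in

T = A_s f_y = 3.21 × 60 = 192.6 kips.
a = T/(0.85 f'_c b) = 192.6/(0.85 × 7.1 × 9) = 3.5460 in.
With β₁ = 0.695, c = a/β₁ = 3.5460/0.695 = 5.10 in.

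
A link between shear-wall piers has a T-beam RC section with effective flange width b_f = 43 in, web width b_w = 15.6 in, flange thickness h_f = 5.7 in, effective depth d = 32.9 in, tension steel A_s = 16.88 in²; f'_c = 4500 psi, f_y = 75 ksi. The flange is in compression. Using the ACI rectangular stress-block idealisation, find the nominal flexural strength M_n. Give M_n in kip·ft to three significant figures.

Tension: T = A_s f_y = 16.88 × 75 = 1266 kips.
Try a within the flange: a = T/(0.85 f'_c b_f) = 1266/(0.85 × 4.5 × 43) = 7.697 in.
a = 7.697 > h_f = 5.7 in: the block extends into the web. Split into flange-overhang and web parts.
C_f = 0.85 f'_c (b_f − b_w) h_f = 0.85 × 4.5 × (43 − 15.6) × 5.7 = 597.4 kips.
Remaining web compression depth: a_w = (T − C_f)/(0.85 f'_c b_w) = (1266 − 597.4)/(0.85 × 4.5 × 15.6) = 11.205 in.
M_n = C_f(d − h_f/2) + (T − C_f)(d − a_w/2) = 597.4 × (32.9 − 2.85) + 668.6 × (32.9 − 5.6025) = 17951.9 + 18251.1 = 36203.0 kip·in.
M_n = 36203.0/12 = 3016.92 kip·ft.

M_n ≈ 3020 kip·ft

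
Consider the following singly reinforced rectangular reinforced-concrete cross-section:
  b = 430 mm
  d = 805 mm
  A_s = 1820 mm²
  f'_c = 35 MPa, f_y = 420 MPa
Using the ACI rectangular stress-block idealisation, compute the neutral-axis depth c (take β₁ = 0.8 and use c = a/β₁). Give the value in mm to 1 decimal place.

T = A_s f_y = 1820 × 420 = 764400 N = 764.4 kN.
Setting C = 0.85 f'_c a b equal to T: a = 764400/(0.85 × 35 × 430) = 59.754 mm.
With β₁ = 0.8, c = a/β₁ = 59.754/0.8 = 74.7 mm.

c ≈ 74.7 mm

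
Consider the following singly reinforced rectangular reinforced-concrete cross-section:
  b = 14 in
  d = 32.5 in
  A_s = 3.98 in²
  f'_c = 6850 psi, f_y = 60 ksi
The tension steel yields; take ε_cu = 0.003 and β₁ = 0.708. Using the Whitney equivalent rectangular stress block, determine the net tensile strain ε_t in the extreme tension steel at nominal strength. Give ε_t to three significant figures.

a = A_s f_y/(0.85 f'_c b) = 2.930 in.
β₁ = 0.708, so c = a/β₁ = 2.930/0.708 = 4.138 in.
From the linear strain diagram with ε_cu = 0.003: ε_t = 0.003 (d − c)/c = 0.003 × (32.5 − 4.138)/4.138 = 0.0206.
Since ε_t ≥ 0.005, the section is tension-controlled.

ε_t ≈ 0.0206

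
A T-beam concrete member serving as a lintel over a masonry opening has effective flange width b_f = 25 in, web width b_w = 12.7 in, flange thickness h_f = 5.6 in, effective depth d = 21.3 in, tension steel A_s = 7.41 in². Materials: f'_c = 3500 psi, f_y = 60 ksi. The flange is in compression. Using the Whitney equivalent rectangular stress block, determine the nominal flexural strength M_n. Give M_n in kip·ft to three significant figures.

M_n ≈ 678 kip·ft

Tension: T = A_s f_y = 7.41 × 60 = 444.6 kips.
Try a within the flange: a = T/(0.85 f'_c b_f) = 444.6/(0.85 × 3.5 × 25) = 5.978 in.
a = 5.978 > h_f = 5.6 in: the block extends into the web. Split into flange-overhang and web parts.
C_f = 0.85 f'_c (b_f − b_w) h_f = 0.85 × 3.5 × (25 − 12.7) × 5.6 = 204.9 kips.
Remaining web compression depth: a_w = (T − C_f)/(0.85 f'_c b_w) = (444.6 − 204.9)/(0.85 × 3.5 × 12.7) = 6.344 in.
M_n = C_f(d − h_f/2) + (T − C_f)(d − a_w/2) = 204.9 × (21.3 − 2.8) + 239.7 × (21.3 − 3.172) = 3790.7 + 4345.3 = 8136.0 kip·in.
M_n = 8136.0/12 = 678.00 kip·ft.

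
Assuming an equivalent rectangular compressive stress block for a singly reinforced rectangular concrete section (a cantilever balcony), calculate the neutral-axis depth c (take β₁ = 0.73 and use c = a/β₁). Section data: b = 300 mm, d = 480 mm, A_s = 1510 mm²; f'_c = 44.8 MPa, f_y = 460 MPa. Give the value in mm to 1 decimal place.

c ≈ 83.3 mm

T = A_s f_y = 1510 × 460 = 694600 N = 694.6 kN.
Setting C = 0.85 f'_c a b equal to T: a = 694600/(0.85 × 44.8 × 300) = 60.802 mm.
With β₁ = 0.73, c = a/β₁ = 60.802/0.73 = 83.3 mm.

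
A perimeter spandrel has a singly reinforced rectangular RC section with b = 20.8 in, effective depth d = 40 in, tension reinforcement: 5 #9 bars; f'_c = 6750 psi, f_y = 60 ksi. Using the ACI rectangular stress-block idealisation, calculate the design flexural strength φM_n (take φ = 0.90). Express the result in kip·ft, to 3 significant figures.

φM_n ≈ 872 kip·ft

A_s = 5 × 1 = 5 in².
T = A_s f_y = 5 × 60 = 300 kips.
a = T/(0.85 f'_c b) = 300/(0.85 × 6.75 × 20.8) = 2.514 in.
M_n = T(d − a/2) = 300 × (40 − 1.257) = 11622.9 kip·in = 11622.9/12 = 968.58 kip·ft.
φM_n = 0.90 × 968.58 = 871.72 kip·ft.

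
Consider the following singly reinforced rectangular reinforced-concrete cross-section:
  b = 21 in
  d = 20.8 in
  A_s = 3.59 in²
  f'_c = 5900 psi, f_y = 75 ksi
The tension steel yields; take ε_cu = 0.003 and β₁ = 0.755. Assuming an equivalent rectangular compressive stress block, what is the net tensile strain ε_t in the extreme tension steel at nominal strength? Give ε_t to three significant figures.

a = A_s f_y/(0.85 f'_c b) = 2.557 in.
β₁ = 0.755, so c = a/β₁ = 2.557/0.755 = 3.387 in.
From the linear strain diagram with ε_cu = 0.003: ε_t = 0.003 (d − c)/c = 0.003 × (20.8 − 3.387)/3.387 = 0.0154.
Since ε_t ≥ 0.005, the section is tension-controlled.

ε_t ≈ 0.0154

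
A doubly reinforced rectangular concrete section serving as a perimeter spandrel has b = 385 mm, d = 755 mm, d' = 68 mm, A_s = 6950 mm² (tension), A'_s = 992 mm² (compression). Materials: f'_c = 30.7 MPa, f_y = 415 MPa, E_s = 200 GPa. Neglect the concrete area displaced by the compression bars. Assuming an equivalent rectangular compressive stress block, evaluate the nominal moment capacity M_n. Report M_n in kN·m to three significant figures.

Assume both tension and compression steel yield.
Net tension couple steel: A_s − A'_s = 5958 mm².
a = (A_s − A'_s) f_y / (0.85 f'_c b) = 2472570/(0.85 × 30.7 × 385) = 246.11 mm.
c = a/β₁ = 246.11/0.831 = 296.16 mm; ε'_s = 0.003(c − d')/c = 0.0023 ≥ f_y/E_s = 0.0021, so compression steel does yield.
M_n = (A_s − A'_s) f_y (d − a/2) + A'_s f_y (d − d') = [2472570 × (755 − 123.055) + 411680 × (755 − 68)] × 10⁻⁶ = 1562.53 + 282.82 = 1845.35 kN·m.

M_n ≈ 1850 kN·m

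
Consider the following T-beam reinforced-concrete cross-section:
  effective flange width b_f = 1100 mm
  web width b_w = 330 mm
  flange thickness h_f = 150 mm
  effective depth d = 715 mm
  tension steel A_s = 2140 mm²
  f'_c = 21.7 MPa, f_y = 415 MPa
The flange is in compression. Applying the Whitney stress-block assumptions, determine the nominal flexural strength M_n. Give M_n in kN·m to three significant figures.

Tension: T = A_s f_y = 2140 × 415 = 888100 N.
Try a within the flange: a = T/(0.85 f'_c b_f) = 888100/(0.85 × 21.7 × 1100) = 43.77 mm.
Since a = 43.77 ≤ h_f = 150 mm, the stress block lies entirely in the flange; analyse as a rectangular beam of width b_f.
M_n = T(d − a/2) = 888100 × (715 − 21.885) = 615.56 × 10⁶ N·mm.
M_n = 615.56 kN·m.

M_n ≈ 616 kN·m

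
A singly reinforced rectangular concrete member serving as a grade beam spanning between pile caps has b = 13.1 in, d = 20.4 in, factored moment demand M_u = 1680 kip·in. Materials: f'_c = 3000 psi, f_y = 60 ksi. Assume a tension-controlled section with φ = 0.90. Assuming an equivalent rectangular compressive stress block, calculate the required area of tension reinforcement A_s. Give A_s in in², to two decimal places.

M_n = M_u/φ = 1680/0.90 = 1866.67 kip·in.
From M_n = 0.85 f'_c a b (d − a/2):
a = d − √(d² − 2M_n/(0.85 f'_c b)) = 20.4 − √(20.4² − 2 × 1866.67/(0.85 × 3 × 13.1)) = 2.953 in.
A_s = 0.85 f'_c a b / f_y = 0.85 × 3 × 2.953 × 13.1 / 60 = 1.644 in².

A_s ≈ 1.64 in²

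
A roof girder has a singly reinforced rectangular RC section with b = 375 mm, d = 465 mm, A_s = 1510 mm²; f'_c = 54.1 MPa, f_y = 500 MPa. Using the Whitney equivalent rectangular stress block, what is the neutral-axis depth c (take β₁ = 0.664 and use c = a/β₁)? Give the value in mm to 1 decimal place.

T = A_s f_y = 1510 × 500 = 755000 N = 755 kN.
Setting C = 0.85 f'_c a b equal to T: a = 755000/(0.85 × 54.1 × 375) = 43.782 mm.
With β₁ = 0.664, c = a/β₁ = 43.782/0.664 = 65.9 mm.

c ≈ 65.9 mm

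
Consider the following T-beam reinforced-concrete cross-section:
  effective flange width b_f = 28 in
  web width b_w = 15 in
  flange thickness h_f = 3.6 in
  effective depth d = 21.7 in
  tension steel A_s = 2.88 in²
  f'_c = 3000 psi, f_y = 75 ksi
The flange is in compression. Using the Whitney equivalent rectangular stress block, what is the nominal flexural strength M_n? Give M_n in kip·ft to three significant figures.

Tension: T = A_s f_y = 2.88 × 75 = 216 kips.
Try a within the flange: a = T/(0.85 f'_c b_f) = 216/(0.85 × 3 × 28) = 3.025 in.
Since a = 3.025 ≤ h_f = 3.6 in, the stress block lies entirely in the flange; analyse as a rectangular beam of width b_f.
M_n = T(d − a/2) = 216 × (21.7 − 1.5125) = 4360.5 kip·in.
M_n = 4360.5/12 = 363.38 kip·ft.

M_n ≈ 363 kip·ft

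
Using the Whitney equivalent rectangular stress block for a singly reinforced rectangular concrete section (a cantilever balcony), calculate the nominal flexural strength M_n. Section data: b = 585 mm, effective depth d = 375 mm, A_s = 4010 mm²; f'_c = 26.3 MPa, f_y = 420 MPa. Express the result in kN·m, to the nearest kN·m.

T = A_s f_y = 4010 × 420 = 1684200 N = 1684.2 kN.
From C = T: a = T/(0.85 f'_c b) = 1684200/(0.85 × 26.3 × 585) = 128.78 mm.
M_n = T(d − a/2) = 1684.2 kN × (375 − 64.39) mm = 523.13 kN·m.

M_n ≈ 523 kN·m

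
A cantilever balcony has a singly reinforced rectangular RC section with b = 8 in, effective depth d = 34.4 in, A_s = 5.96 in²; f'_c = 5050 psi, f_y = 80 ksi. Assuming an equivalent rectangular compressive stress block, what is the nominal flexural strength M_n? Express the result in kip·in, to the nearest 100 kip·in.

T = A_s f_y = 5.96 × 80 = 476.8 kips.
a = T/(0.85 f'_c b) = 476.8/(0.85 × 5.05 × 8) = 13.885 in.
M_n = T(d − a/2) = 476.8 × (34.4 − 6.9425) = 13091.7 kip·in.

M_n ≈ 13100 kip·in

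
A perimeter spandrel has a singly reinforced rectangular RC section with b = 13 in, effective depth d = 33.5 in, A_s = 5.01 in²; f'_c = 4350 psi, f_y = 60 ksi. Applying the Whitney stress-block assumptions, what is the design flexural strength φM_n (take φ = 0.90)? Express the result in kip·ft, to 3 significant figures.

T = A_s f_y = 5.01 × 60 = 300.6 kips.
a = T/(0.85 f'_c b) = 300.6/(0.85 × 4.35 × 13) = 6.254 in.
M_n = T(d − a/2) = 300.6 × (33.5 − 3.127) = 9130.1 kip·in = 9130.1/12 = 760.84 kip·ft.
φM_n = 0.90 × 760.84 = 684.76 kip·ft.

φM_n ≈ 685 kip·ft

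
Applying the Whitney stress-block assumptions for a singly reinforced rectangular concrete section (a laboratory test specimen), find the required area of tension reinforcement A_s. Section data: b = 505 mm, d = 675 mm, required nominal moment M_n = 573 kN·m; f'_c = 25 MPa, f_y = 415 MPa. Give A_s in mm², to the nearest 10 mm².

With M_n = 0.85 f'_c a b (d − a/2), solve the quadratic for a:
a = d − √(d² − 2M_n/(0.85 f'_c b)) = 675 − √(675² − 2 × 573×10⁶/(0.85 × 25 × 505)) = 84.38 mm.
A_s = 0.85 f'_c a b / f_y = 0.85 × 25 × 84.38 × 505 / 415 = 2181.9 mm².

A_s ≈ 2180 mm²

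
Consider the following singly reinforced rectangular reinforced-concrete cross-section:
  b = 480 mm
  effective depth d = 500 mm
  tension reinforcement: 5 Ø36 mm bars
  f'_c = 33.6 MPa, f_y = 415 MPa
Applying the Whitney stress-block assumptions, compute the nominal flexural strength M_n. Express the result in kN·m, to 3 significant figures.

M_n ≈ 893 kN·m

A_s = 5 × 1018 = 5090 mm².
T = A_s f_y = 5090 × 415 = 2112350 N = 2112.35 kN.
From C = T: a = T/(0.85 f'_c b) = 2112350/(0.85 × 33.6 × 480) = 154.09 mm.
M_n = T(d − a/2) = 2112.35 kN × (500 − 77.045) mm = 893.43 kN·m.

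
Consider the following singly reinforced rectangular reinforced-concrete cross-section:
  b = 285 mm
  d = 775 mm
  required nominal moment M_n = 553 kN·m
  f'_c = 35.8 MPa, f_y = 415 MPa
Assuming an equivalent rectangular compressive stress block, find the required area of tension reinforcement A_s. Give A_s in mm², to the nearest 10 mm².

A_s ≈ 1820 mm²

With M_n = 0.85 f'_c a b (d − a/2), solve the quadratic for a:
a = d − √(d² − 2M_n/(0.85 f'_c b)) = 775 − √(775² − 2 × 553×10⁶/(0.85 × 35.8 × 285)) = 87.18 mm.
A_s = 0.85 f'_c a b / f_y = 0.85 × 35.8 × 87.18 × 285 / 415 = 1821.9 mm².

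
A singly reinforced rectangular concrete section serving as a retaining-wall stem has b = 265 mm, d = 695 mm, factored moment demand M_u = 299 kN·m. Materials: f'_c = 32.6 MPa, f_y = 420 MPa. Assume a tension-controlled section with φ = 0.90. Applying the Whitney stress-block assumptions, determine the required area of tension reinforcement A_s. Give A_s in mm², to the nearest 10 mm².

M_n = M_u/φ = 299/0.90 = 332.222 kN·m.
With M_n = 0.85 f'_c a b (d − a/2), solve the quadratic for a:
a = d − √(d² − 2M_n/(0.85 f'_c b)) = 695 − √(695² − 2 × 332.222×10⁶/(0.85 × 32.6 × 265)) = 68.47 mm.
A_s = 0.85 f'_c a b / f_y = 0.85 × 32.6 × 68.47 × 265 / 420 = 1197.1 mm².

A_s ≈ 1200 mm²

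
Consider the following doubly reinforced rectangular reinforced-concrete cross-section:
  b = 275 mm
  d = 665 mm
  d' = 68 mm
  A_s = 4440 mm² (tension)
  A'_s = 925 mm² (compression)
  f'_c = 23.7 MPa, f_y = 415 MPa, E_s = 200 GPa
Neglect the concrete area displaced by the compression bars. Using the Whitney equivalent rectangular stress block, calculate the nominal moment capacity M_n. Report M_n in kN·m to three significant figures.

Assume both tension and compression steel yield.
Net tension couple steel: A_s − A'_s = 3515 mm².
a = (A_s − A'_s) f_y / (0.85 f'_c b) = 1458725/(0.85 × 23.7 × 275) = 263.31 mm.
c = a/β₁ = 263.31/0.85 = 309.78 mm; ε'_s = 0.003(c − d')/c = 0.0023 ≥ f_y/E_s = 0.0021, so compression steel does yield.
M_n = (A_s − A'_s) f_y (d − a/2) + A'_s f_y (d − d') = [1458725 × (665 − 131.655) + 383875 × (665 − 68)] × 10⁻⁶ = 778.00 + 229.17 = 1007.17 kN·m.

M_n ≈ 1010 kN·m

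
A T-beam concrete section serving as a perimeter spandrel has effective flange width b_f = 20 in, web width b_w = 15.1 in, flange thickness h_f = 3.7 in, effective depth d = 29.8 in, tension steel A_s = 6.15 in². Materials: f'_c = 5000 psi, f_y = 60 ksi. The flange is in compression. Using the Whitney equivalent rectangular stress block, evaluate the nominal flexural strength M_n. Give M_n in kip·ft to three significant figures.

M_n ≈ 849 kip·ft

Tension: T = A_s f_y = 6.15 × 60 = 369 kips.
Try a within the flange: a = T/(0.85 f'_c b_f) = 369/(0.85 × 5 × 20) = 4.341 in.
a = 4.341 > h_f = 3.7 in: the block extends into the web. Split into flange-overhang and web parts.
C_f = 0.85 f'_c (b_f − b_w) h_f = 0.85 × 5 × (20 − 15.1) × 3.7 = 77.1 kips.
Remaining web compression depth: a_w = (T − C_f)/(0.85 f'_c b_w) = (369 − 77.1)/(0.85 × 5 × 15.1) = 4.549 in.
M_n = C_f(d − h_f/2) + (T − C_f)(d − a_w/2) = 77.1 × (29.8 − 1.85) + 291.9 × (29.8 − 2.2745) = 2154.9 + 8034.7 = 10189.6 kip·in.
M_n = 10189.6/12 = 849.13 kip·ft.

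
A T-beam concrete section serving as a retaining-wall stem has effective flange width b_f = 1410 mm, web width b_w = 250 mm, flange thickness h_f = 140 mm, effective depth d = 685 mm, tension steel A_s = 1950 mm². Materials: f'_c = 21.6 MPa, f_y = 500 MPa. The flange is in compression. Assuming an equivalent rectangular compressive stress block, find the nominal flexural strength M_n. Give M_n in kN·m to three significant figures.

Tension: T = A_s f_y = 1950 × 500 = 975000 N.
Try a within the flange: a = T/(0.85 f'_c b_f) = 975000/(0.85 × 21.6 × 1410) = 37.66 mm.
Since a = 37.66 ≤ h_f = 140 mm, the stress block lies entirely in the flange; analyse as a rectangular beam of width b_f.
M_n = T(d − a/2) = 975000 × (685 − 18.83) = 649.52 × 10⁶ N·mm.
M_n = 649.52 kN·m.

M_n ≈ 650 kN·m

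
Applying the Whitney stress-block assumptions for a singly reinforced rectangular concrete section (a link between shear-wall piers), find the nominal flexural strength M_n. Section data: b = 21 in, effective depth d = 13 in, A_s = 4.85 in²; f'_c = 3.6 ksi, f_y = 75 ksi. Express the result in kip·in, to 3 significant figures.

T = A_s f_y = 4.85 × 75 = 363.75 kips.
a = T/(0.85 f'_c b) = 363.75/(0.85 × 3.6 × 21) = 5.661 in.
M_n = T(d − a/2) = 363.75 × (13 − 2.8305) = 3699.2 kip·in.

M_n ≈ 3700 kip·in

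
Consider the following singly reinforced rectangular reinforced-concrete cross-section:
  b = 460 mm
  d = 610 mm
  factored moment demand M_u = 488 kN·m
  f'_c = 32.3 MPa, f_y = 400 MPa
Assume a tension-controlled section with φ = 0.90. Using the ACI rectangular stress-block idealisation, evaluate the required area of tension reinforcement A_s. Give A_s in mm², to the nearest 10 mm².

A_s ≈ 2370 mm²

M_n = M_u/φ = 488/0.90 = 542.222 kN·m.
With M_n = 0.85 f'_c a b (d − a/2), solve the quadratic for a:
a = d − √(d² − 2M_n/(0.85 f'_c b)) = 610 − √(610² − 2 × 542.222×10⁶/(0.85 × 32.3 × 460)) = 74.99 mm.
A_s = 0.85 f'_c a b / f_y = 0.85 × 32.3 × 74.99 × 460 / 400 = 2367.7 mm².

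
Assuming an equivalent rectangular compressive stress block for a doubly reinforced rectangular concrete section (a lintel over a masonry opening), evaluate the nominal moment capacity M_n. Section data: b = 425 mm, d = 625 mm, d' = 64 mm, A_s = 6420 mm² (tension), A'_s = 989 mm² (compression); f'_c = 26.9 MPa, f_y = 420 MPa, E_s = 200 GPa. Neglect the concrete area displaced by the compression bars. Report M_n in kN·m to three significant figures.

M_n ≈ 1390 kN·m

Assume both tension and compression steel yield.
Net tension couple steel: A_s − A'_s = 5431 mm².
a = (A_s − A'_s) f_y / (0.85 f'_c b) = 2281020/(0.85 × 26.9 × 425) = 234.73 mm.
c = a/β₁ = 234.73/0.85 = 276.15 mm; ε'_s = 0.003(c − d')/c = 0.0023 ≥ f_y/E_s = 0.0021, so compression steel does yield.
M_n = (A_s − A'_s) f_y (d − a/2) + A'_s f_y (d − d') = [2281020 × (625 − 117.365) + 415380 × (625 − 64)] × 10⁻⁶ = 1157.93 + 233.03 = 1390.96 kN·m.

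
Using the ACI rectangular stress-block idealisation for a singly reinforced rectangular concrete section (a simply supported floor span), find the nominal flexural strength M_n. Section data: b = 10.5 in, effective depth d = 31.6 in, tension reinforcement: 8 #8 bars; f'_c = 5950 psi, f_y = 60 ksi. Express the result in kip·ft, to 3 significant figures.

A_s = 8 × 0.79 = 6.32 in².
T = A_s f_y = 6.32 × 60 = 379.2 kips.
a = T/(0.85 f'_c b) = 379.2/(0.85 × 5.95 × 10.5) = 7.141 in.
M_n = T(d − a/2) = 379.2 × (31.6 − 3.5705) = 10628.8 kip·in = 10628.8/12 = 885.73 kip·ft.

M_n ≈ 886 kip·ft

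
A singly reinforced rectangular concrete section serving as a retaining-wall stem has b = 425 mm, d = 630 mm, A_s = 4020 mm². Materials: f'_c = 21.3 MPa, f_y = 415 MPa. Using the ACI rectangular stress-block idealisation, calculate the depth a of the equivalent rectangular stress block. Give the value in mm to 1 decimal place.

T = A_s f_y = 4020 × 415 = 1668300 N = 1668.3 kN.
Setting C = 0.85 f'_c a b equal to T: a = 1668300/(0.85 × 21.3 × 425) = 216.8 mm.

a ≈ 216.8 mm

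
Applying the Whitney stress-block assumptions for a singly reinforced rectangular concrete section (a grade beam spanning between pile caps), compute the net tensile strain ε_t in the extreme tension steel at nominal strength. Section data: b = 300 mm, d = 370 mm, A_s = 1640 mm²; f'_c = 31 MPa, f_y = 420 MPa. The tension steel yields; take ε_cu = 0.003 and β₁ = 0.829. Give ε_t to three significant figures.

ε_t ≈ 0.00756

a = A_s f_y/(0.85 f'_c b) = 87.13 mm.
β₁ = 0.829, so c = a/β₁ = 87.13/0.829 = 105.10 mm.
From the linear strain diagram with ε_cu = 0.003: ε_t = 0.003 (d − c)/c = 0.003 × (370 − 105.10)/105.10 = 0.00756.
Since ε_t ≥ 0.005, the section is tension-controlled.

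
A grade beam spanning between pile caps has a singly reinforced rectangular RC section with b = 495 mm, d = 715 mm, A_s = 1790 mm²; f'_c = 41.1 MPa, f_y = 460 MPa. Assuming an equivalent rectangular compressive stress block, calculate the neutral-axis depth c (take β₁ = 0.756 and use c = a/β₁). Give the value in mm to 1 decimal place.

T = A_s f_y = 1790 × 460 = 823400 N = 823.4 kN.
Setting C = 0.85 f'_c a b equal to T: a = 823400/(0.85 × 41.1 × 495) = 47.615 mm.
With β₁ = 0.756, c = a/β₁ = 47.615/0.756 = 63.0 mm.

c ≈ 63.0 mm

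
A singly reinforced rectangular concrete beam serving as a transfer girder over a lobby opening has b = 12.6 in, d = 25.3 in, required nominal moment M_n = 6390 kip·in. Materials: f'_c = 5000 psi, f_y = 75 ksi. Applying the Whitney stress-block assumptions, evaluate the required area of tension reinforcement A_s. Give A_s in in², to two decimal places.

From M_n = 0.85 f'_c a b (d − a/2):
a = d − √(d² − 2M_n/(0.85 f'_c b)) = 25.3 − √(25.3² − 2 × 6390/(0.85 × 5 × 12.6)) = 5.264 in.
A_s = 0.85 f'_c a b / f_y = 0.85 × 5 × 5.264 × 12.6 / 75 = 3.758 in².

A_s ≈ 3.76 in²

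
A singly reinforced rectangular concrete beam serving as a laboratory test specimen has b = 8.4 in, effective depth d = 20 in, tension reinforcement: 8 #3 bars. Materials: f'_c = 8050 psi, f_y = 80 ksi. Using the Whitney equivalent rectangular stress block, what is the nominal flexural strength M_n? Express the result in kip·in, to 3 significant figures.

A_s = 8 × 0.11 = 0.88 in².
T = A_s f_y = 0.88 × 80 = 70.4 kips.
a = T/(0.85 f'_c b) = 70.4/(0.85 × 8.05 × 8.4) = 1.225 in.
M_n = T(d − a/2) = 70.4 × (20 − 0.6125) = 1364.9 kip·in.

M_n ≈ 1360 kip·in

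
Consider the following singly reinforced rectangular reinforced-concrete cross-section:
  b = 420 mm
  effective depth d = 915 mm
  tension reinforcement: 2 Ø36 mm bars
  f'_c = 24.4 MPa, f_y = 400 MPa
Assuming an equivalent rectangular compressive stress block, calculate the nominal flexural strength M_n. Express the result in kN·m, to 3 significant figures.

M_n ≈ 707 kN·m

A_s = 2 × 1018 = 2036 mm².
T = A_s f_y = 2036 × 400 = 814400 N = 814.4 kN.
From C = T: a = T/(0.85 f'_c b) = 814400/(0.85 × 24.4 × 420) = 93.49 mm.
M_n = T(d − a/2) = 814.4 kN × (915 − 46.745) mm = 707.11 kN·m.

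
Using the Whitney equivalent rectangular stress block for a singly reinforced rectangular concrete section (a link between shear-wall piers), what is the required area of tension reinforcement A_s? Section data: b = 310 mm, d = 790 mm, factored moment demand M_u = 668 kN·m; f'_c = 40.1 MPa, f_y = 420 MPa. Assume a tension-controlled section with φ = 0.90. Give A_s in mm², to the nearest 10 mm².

M_n = M_u/φ = 668/0.90 = 742.222 kN·m.
With M_n = 0.85 f'_c a b (d − a/2), solve the quadratic for a:
a = d − √(d² − 2M_n/(0.85 f'_c b)) = 790 − √(790² − 2 × 742.222×10⁶/(0.85 × 40.1 × 310)) = 94.58 mm.
A_s = 0.85 f'_c a b / f_y = 0.85 × 40.1 × 94.58 × 310 / 420 = 2379.4 mm².

A_s ≈ 2380 mm²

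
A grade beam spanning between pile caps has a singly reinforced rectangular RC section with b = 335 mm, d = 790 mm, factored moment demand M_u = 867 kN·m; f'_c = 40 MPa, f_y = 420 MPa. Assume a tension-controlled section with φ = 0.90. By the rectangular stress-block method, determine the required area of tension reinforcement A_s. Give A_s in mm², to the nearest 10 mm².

M_n = M_u/φ = 867/0.90 = 963.333 kN·m.
With M_n = 0.85 f'_c a b (d − a/2), solve the quadratic for a:
a = d − √(d² − 2M_n/(0.85 f'_c b)) = 790 − √(790² − 2 × 963.333×10⁶/(0.85 × 40 × 335)) = 115.50 mm.
A_s = 0.85 f'_c a b / f_y = 0.85 × 40 × 115.50 × 335 / 420 = 3132.3 mm².

A_s ≈ 3130 mm²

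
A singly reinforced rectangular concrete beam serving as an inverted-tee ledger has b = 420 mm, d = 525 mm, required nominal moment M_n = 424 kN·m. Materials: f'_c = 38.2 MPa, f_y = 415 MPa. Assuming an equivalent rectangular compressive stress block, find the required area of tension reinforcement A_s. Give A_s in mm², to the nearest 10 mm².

A_s ≈ 2070 mm²

With M_n = 0.85 f'_c a b (d − a/2), solve the quadratic for a:
a = d − √(d² − 2M_n/(0.85 f'_c b)) = 525 − √(525² − 2 × 424×10⁶/(0.85 × 38.2 × 420)) = 63.00 mm.
A_s = 0.85 f'_c a b / f_y = 0.85 × 38.2 × 63.00 × 420 / 415 = 2070.3 mm².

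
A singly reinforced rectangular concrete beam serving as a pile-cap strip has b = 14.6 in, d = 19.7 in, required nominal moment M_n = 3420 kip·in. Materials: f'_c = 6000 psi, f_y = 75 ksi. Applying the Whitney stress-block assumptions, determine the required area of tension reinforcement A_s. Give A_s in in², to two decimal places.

A_s ≈ 2.47 in²

From M_n = 0.85 f'_c a b (d − a/2):
a = d − √(d² − 2M_n/(0.85 f'_c b)) = 19.7 − √(19.7² − 2 × 3420/(0.85 × 6 × 14.6)) = 2.489 in.
A_s = 0.85 f'_c a b / f_y = 0.85 × 6 × 2.489 × 14.6 / 75 = 2.471 in².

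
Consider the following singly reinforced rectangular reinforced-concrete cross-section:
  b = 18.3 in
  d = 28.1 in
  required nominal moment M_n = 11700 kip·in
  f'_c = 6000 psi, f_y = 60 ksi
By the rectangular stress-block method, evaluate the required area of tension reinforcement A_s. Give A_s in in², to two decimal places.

A_s ≈ 7.60 in²

From M_n = 0.85 f'_c a b (d − a/2):
a = d − √(d² − 2M_n/(0.85 f'_c b)) = 28.1 − √(28.1² − 2 × 11700/(0.85 × 6 × 18.3)) = 4.886 in.
A_s = 0.85 f'_c a b / f_y = 0.85 × 6 × 4.886 × 18.3 / 60 = 7.600 in².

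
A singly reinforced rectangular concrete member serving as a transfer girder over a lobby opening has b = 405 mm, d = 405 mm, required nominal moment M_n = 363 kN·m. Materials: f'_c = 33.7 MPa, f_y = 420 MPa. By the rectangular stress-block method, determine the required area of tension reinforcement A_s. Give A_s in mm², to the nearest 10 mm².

A_s ≈ 2390 mm²

With M_n = 0.85 f'_c a b (d − a/2), solve the quadratic for a:
a = d − √(d² − 2M_n/(0.85 f'_c b)) = 405 − √(405² − 2 × 363×10⁶/(0.85 × 33.7 × 405)) = 86.50 mm.
A_s = 0.85 f'_c a b / f_y = 0.85 × 33.7 × 86.50 × 405 / 420 = 2389.3 mm².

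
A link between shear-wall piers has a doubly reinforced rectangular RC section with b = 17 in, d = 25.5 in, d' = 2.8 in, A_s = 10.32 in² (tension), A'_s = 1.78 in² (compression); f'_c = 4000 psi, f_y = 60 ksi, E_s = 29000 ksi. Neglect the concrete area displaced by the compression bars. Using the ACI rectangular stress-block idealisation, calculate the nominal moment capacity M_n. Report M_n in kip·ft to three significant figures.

Assume both steels yield.
a = (A_s − A'_s) f_y/(0.85 f'_c b) = (10.32 − 1.78) × 60/(0.85 × 4 × 17) = 8.865 in.
c = a/β₁ = 8.865/0.85 = 10.429 in; ε'_s = 0.003(c − d')/c = 0.0022 ≥ ε_y = 0.0021, so the compression steel yields.
M_n = (A_s − A'_s) f_y (d − a/2) + A'_s f_y (d − d') = 512.4 × (25.5 − 4.4325) + 106.8 × (25.5 − 2.8) = 10795.0 + 2424.4 = 13219.4 kip·in = 13219.4/12 = 1101.62 kip·ft.

M_n ≈ 1100 kip·ft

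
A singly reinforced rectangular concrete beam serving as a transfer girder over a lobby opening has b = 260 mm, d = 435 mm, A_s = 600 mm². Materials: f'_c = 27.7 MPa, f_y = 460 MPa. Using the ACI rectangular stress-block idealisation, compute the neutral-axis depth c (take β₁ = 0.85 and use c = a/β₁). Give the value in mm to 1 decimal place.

T = A_s f_y = 600 × 460 = 276000 N = 276 kN.
Setting C = 0.85 f'_c a b equal to T: a = 276000/(0.85 × 27.7 × 260) = 45.086 mm.
With β₁ = 0.85, c = a/β₁ = 45.086/0.85 = 53.0 mm.

c ≈ 53.0 mm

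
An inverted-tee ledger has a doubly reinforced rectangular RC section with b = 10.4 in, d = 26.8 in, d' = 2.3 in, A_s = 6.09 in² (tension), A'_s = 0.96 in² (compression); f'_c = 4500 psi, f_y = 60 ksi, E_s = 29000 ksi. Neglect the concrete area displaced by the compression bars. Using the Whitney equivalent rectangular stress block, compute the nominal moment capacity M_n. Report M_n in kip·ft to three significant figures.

M_n ≈ 706 kip·ft

Assume both steels yield.
a = (A_s − A'_s) f_y/(0.85 f'_c b) = (6.09 − 0.96) × 60/(0.85 × 4.5 × 10.4) = 7.738 in.
c = a/β₁ = 7.738/0.825 = 9.379 in; ε'_s = 0.003(c − d')/c = 0.0023 ≥ ε_y = 0.0021, so the compression steel yields.
M_n = (A_s − A'_s) f_y (d − a/2) + A'_s f_y (d − d') = 307.8 × (26.8 − 3.869) + 57.6 × (26.8 − 2.3) = 7058.2 + 1411.2 = 8469.4 kip·in = 8469.4/12 = 705.78 kip·ft.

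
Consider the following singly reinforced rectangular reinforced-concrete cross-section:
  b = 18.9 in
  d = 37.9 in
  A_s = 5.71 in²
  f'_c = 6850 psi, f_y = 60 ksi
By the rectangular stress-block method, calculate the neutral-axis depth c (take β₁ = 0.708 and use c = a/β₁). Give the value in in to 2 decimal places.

T = A_s f_y = 5.71 × 60 = 342.6 kips.
a = T/(0.85 f'_c b) = 342.6/(0.85 × 6.85 × 18.9) = 3.1133 in.
With β₁ = 0.708, c = a/β₁ = 3.1133/0.708 = 4.40 in.

c ≈ 4.40 in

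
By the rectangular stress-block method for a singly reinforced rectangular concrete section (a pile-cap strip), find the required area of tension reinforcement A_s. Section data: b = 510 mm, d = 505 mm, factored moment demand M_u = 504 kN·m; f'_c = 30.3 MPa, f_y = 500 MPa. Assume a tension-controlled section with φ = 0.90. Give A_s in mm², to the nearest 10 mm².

M_n = M_u/φ = 504/0.90 = 560 kN·m.
With M_n = 0.85 f'_c a b (d − a/2), solve the quadratic for a:
a = d − √(d² − 2M_n/(0.85 f'_c b)) = 505 − √(505² − 2 × 560×10⁶/(0.85 × 30.3 × 510)) = 92.98 mm.
A_s = 0.85 f'_c a b / f_y = 0.85 × 30.3 × 92.98 × 510 / 500 = 2442.6 mm².

A_s ≈ 2440 mm²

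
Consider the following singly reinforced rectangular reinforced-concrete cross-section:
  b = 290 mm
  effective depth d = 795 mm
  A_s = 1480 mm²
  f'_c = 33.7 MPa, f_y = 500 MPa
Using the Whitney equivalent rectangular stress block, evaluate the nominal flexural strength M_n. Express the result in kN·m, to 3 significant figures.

T = A_s f_y = 1480 × 500 = 740000 N = 740 kN.
From C = T: a = T/(0.85 f'_c b) = 740000/(0.85 × 33.7 × 290) = 89.08 mm.
M_n = T(d − a/2) = 740 kN × (795 − 44.54) mm = 555.34 kN·m.

M_n ≈ 555 kN·m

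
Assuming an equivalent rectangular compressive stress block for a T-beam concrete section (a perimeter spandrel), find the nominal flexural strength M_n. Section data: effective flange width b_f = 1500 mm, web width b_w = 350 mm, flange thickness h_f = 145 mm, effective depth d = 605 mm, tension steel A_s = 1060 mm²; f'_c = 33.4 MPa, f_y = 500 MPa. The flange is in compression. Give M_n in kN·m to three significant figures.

M_n ≈ 317 kN·m

Tension: T = A_s f_y = 1060 × 500 = 530000 N.
Try a within the flange: a = T/(0.85 f'_c b_f) = 530000/(0.85 × 33.4 × 1500) = 12.45 mm.
Since a = 12.45 ≤ h_f = 145 mm, the stress block lies entirely in the flange; analyse as a rectangular beam of width b_f.
M_n = T(d − a/2) = 530000 × (605 − 6.225) = 317.35 × 10⁶ N·mm.
M_n = 317.35 kN·m.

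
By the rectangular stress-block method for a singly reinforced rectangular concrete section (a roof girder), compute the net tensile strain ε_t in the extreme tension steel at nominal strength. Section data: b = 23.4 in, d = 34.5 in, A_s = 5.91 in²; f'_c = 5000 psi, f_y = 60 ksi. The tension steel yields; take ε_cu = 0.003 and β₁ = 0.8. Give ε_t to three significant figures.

ε_t ≈ 0.0202

a = A_s f_y/(0.85 f'_c b) = 3.566 in.
β₁ = 0.8, so c = a/β₁ = 3.566/0.8 = 4.458 in.
From the linear strain diagram with ε_cu = 0.003: ε_t = 0.003 (d − c)/c = 0.003 × (34.5 − 4.458)/4.458 = 0.0202.
Since ε_t ≥ 0.005, the section is tension-controlled.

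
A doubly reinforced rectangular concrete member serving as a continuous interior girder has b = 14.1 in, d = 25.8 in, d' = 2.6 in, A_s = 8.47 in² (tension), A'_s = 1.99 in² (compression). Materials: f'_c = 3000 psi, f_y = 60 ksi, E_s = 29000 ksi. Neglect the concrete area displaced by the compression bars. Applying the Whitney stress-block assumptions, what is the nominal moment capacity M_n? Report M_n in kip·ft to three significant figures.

M_n ≈ 892 kip·ft

Assume both steels yield.
a = (A_s − A'_s) f_y/(0.85 f'_c b) = (8.47 − 1.99) × 60/(0.85 × 3 × 14.1) = 10.814 in.
c = a/β₁ = 10.814/0.85 = 12.722 in; ε'_s = 0.003(c − d')/c = 0.0024 ≥ ε_y = 0.0021, so the compression steel yields.
M_n = (A_s − A'_s) f_y (d − a/2) + A'_s f_y (d − d') = 388.8 × (25.8 − 5.407) + 119.4 × (25.8 − 2.6) = 7928.8 + 2770.1 = 10698.9 kip·in = 10698.9/12 = 891.58 kip·ft.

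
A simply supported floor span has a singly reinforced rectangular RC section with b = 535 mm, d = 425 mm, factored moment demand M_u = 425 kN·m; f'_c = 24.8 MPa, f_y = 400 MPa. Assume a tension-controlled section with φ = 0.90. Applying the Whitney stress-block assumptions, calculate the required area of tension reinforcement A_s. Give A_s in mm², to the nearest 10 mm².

A_s ≈ 3210 mm²

M_n = M_u/φ = 425/0.90 = 472.222 kN·m.
With M_n = 0.85 f'_c a b (d − a/2), solve the quadratic for a:
a = d − √(d² − 2M_n/(0.85 f'_c b)) = 425 − √(425² − 2 × 472.222×10⁶/(0.85 × 24.8 × 535)) = 113.74 mm.
A_s = 0.85 f'_c a b / f_y = 0.85 × 24.8 × 113.74 × 535 / 400 = 3206.8 mm².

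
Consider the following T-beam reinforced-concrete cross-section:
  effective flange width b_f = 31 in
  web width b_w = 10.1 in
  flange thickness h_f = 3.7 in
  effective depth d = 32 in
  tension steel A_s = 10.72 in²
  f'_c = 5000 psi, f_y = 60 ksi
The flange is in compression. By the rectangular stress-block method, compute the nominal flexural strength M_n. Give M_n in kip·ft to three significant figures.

M_n ≈ 1570 kip·ft

Tension: T = A_s f_y = 10.72 × 60 = 643.2 kips.
Try a within the flange: a = T/(0.85 f'_c b_f) = 643.2/(0.85 × 5 × 31) = 4.882 in.
a = 4.882 > h_f = 3.7 in: the block extends into the web. Split into flange-overhang and web parts.
C_f = 0.85 f'_c (b_f − b_w) h_f = 0.85 × 5 × (31 − 10.1) × 3.7 = 328.7 kips.
Remaining web compression depth: a_w = (T − C_f)/(0.85 f'_c b_w) = (643.2 − 328.7)/(0.85 × 5 × 10.1) = 7.327 in.
M_n = C_f(d − h_f/2) + (T − C_f)(d − a_w/2) = 328.7 × (32 − 1.85) + 314.5 × (32 − 3.6635) = 9910.3 + 8911.8 = 18822.1 kip·in.
M_n = 18822.1/12 = 1568.51 kip·ft.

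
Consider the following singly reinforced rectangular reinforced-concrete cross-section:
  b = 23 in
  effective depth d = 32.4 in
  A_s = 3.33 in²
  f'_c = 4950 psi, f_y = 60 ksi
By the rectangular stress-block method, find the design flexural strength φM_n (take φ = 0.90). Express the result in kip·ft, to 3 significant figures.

φM_n ≈ 470 kip·ft

T = A_s f_y = 3.33 × 60 = 199.8 kips.
a = T/(0.85 f'_c b) = 199.8/(0.85 × 4.95 × 23) = 2.065 in.
M_n = T(d − a/2) = 199.8 × (32.4 − 1.0325) = 6267.2 kip·in = 6267.2/12 = 522.27 kip·ft.
φM_n = 0.90 × 522.27 = 470.04 kip·ft.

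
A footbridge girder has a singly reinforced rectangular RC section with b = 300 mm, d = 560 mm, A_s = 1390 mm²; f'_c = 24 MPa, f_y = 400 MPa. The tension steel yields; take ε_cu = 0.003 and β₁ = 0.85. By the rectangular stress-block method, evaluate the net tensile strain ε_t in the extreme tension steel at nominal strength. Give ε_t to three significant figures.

a = A_s f_y/(0.85 f'_c b) = 90.85 mm.
β₁ = 0.85, so c = a/β₁ = 90.85/0.85 = 106.88 mm.
From the linear strain diagram with ε_cu = 0.003: ε_t = 0.003 (d − c)/c = 0.003 × (560 − 106.88)/106.88 = 0.0127.
Since ε_t ≥ 0.005, the section is tension-controlled.

ε_t ≈ 0.0127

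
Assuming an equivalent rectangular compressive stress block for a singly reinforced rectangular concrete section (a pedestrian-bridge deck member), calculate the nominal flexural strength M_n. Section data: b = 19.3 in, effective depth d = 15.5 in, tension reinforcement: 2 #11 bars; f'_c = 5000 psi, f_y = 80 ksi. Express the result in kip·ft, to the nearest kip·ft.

A_s = 2 × 1.56 = 3.12 in².
T = A_s f_y = 3.12 × 80 = 249.6 kips.
a = T/(0.85 f'_c b) = 249.6/(0.85 × 5 × 19.3) = 3.043 in.
M_n = T(d − a/2) = 249.6 × (15.5 − 1.5215) = 3489.0 kip·in = 3489.0/12 = 290.75 kip·ft.

M_n ≈ 291 kip·ft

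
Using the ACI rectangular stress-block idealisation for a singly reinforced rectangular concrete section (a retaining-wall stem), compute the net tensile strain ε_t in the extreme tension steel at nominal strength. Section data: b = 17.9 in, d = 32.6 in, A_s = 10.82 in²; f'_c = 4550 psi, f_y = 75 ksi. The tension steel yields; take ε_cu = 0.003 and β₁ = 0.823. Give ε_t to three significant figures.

a = A_s f_y/(0.85 f'_c b) = 11.722 in.
β₁ = 0.823, so c = a/β₁ = 11.722/0.823 = 14.243 in.
From the linear strain diagram with ε_cu = 0.003: ε_t = 0.003 (d − c)/c = 0.003 × (32.6 − 14.243)/14.243 = 0.00387.
ε_t < 0.004 — the section is over-reinforced for flexure under ACI limits.

ε_t ≈ 0.00387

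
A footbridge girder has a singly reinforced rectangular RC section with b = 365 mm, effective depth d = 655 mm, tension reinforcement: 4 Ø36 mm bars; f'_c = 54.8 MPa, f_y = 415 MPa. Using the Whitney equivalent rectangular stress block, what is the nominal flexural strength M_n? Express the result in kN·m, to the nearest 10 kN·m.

M_n ≈ 1020 kN·m

A_s = 4 × 1018 = 4072 mm².
T = A_s f_y = 4072 × 415 = 1689880 N = 1689.88 kN.
From C = T: a = T/(0.85 f'_c b) = 1689880/(0.85 × 54.8 × 365) = 99.39 mm.
M_n = T(d − a/2) = 1689.88 kN × (655 − 49.695) mm = 1022.89 kN·m.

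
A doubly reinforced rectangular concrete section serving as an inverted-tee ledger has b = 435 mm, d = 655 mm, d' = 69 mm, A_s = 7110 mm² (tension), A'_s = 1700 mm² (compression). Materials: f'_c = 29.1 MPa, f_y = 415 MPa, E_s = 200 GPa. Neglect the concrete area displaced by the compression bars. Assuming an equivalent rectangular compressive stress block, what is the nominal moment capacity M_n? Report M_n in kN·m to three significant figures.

M_n ≈ 1650 kN·m

Assume both tension and compression steel yield.
Net tension couple steel: A_s − A'_s = 5410 mm².
a = (A_s − A'_s) f_y / (0.85 f'_c b) = 2245150/(0.85 × 29.1 × 435) = 208.66 mm.
c = a/β₁ = 208.66/0.842 = 247.81 mm; ε'_s = 0.003(c − d')/c = 0.0022 ≥ f_y/E_s = 0.0021, so compression steel does yield.
M_n = (A_s − A'_s) f_y (d − a/2) + A'_s f_y (d − d') = [2245150 × (655 − 104.33) + 705500 × (655 − 69)] × 10⁻⁶ = 1236.34 + 413.42 = 1649.76 kN·m.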